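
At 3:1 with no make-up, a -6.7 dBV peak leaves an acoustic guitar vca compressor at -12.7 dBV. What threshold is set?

Let T be the threshold. Output overshoot = (input overshoot)/R, so -12.7 − T = (-6.7 − T)/3.
3·(-12.7 − T) = -6.7 − T → 2·T = -38.1 − (-6.7) = -31.4.
T = -31.4/2 = -15.7 dBV.

-15.7 dBV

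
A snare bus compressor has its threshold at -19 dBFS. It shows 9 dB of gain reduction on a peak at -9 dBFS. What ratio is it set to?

Input overshoot = -9 − (-19) = 10 dB.
Output overshoot = 10 − 9 = 1 dB.
Ratio = input overshoot / output overshoot = 10 / 1 = 10.

10:1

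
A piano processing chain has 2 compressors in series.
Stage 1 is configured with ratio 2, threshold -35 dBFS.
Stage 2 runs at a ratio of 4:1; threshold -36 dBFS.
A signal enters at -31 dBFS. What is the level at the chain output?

-35.25 dBFS

Stage 1: -31 dBFS is 4 dB over -35 dBFS; at 2:1 that becomes 2 dB over, giving -33 dBFS.
Stage 2: -33 dBFS is 3 dB over -36 dBFS; at 4:1 that becomes 0.75 dB over, giving -35.25 dBFS.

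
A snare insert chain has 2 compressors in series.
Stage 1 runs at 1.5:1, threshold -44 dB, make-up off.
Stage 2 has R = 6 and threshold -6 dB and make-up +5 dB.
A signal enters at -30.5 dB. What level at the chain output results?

Stage 1: overshoot 13.5 dB → 13.5/1.5 = 9 dB → -35 dB.
Stage 2: -35 dB is at or below the -6 dB threshold — no compression; make-up brings it to -30 dB.

-30 dB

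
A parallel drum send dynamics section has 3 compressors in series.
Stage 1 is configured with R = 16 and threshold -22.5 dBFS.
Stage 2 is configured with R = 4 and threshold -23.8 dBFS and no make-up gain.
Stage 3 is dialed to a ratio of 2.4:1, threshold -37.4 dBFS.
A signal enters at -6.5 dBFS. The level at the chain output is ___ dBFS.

Stage 1: 16 dB above -22.5 dBFS, reduced 16:1 to 1 dB above → -21.5 dBFS.
Stage 2: 2.3 dB above -23.8 dBFS, reduced 4:1 to 0.575 dB above → -23.225 dBFS.
Stage 3: overshoot 14.175 dB → 14.175/2.4 = 5.90625 dB → -31.49375 dBFS.

-31.49375 dBFS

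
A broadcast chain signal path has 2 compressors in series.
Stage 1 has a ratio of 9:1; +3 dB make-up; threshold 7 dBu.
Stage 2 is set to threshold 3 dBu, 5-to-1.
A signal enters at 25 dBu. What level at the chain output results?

Stage 1: overshoot 18 dB → 18/9 = 2 dB → 9 dBu; +3 dB make-up → 12 dBu.
Stage 2: 12 dBu is 9 dB over 3 dBu; at 5:1 that becomes 1.8 dB over, giving 4.8 dBu.

4.8 dBu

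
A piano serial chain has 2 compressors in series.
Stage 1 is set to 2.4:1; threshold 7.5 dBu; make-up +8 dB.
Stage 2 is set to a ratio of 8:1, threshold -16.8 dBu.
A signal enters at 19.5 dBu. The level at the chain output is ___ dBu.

-12.1375 dBu

Stage 1: 12 dB above 7.5 dBu, reduced 2.4:1 to 5 dB above → 12.5 dBu; +8 dB make-up → 20.5 dBu.
Stage 2: 37.3 dB above -16.8 dBu, reduced 8:1 to 4.6625 dB above → -12.1375 dBu.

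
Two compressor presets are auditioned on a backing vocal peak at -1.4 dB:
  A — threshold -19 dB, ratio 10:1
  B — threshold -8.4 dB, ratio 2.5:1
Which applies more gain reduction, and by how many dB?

A: overshoot 17.6 dB → output overshoot 1.76 dB → GR 15.84 dB.
B: overshoot 7 dB → output overshoot 2.8 dB → GR 4.2 dB.
A applies 11.64 dB more gain reduction.

A, by 11.64 dB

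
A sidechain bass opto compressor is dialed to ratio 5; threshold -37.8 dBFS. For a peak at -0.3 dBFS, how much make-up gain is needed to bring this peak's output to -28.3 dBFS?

2 dB

Without make-up, output = threshold + overshoot/5 = -37.8 + 7.5 = -30.3 dBFS.
Gap to target: 2 dB.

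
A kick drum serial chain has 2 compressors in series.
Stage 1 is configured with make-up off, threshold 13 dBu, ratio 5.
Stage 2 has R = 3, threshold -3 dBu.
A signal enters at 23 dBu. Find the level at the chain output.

3 dBu

Stage 1: 10 dB above 13 dBu, reduced 5:1 to 2 dB above → 15 dBu.
Stage 2: overshoot 18 dB → 18/3 = 6 dB → 3 dBu.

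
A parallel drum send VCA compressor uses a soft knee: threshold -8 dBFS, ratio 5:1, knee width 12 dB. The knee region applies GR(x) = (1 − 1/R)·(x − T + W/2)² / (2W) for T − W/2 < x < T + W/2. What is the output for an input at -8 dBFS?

x − T + W/2 = -8 − (-8) + 6 = 6.
GR = (1 − 1/5) × 6² / 24 = 0.8 × 36 / 24 = 1.2 dB.
Output = -8 − 1.2 = -9.2 dBFS.

-9.2 dBFS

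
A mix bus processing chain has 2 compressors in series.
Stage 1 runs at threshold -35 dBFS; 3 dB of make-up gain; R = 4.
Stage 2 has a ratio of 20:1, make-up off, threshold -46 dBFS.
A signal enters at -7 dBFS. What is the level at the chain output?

Stage 1: -7 dBFS is 28 dB over -35 dBFS; at 4:1 that becomes 7 dB over, giving -28 dBFS; +3 dB make-up → -25 dBFS.
Stage 2: -25 dBFS is 21 dB over -46 dBFS; at 20:1 that becomes 1.05 dB over, giving -44.95 dBFS.

-44.95 dBFS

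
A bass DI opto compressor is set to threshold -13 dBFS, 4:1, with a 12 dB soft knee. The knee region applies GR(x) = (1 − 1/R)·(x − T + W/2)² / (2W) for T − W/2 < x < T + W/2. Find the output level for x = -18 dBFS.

-18.03125 dBFS

x − T + W/2 = -18 − (-13) + 6 = 1.
GR = (1 − 1/4) × 1² / 24 = 0.75 × 1 / 24 = 0.03125 dB.
Output = -18 − 0.03125 = -18.03125 dBFS.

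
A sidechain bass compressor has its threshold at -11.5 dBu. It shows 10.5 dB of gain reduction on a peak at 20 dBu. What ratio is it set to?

Input overshoot = 20 − (-11.5) = 31.5 dB.
Output overshoot = 31.5 − 10.5 = 21 dB.
Ratio = input overshoot / output overshoot = 31.5 / 21 = 1.5.

1.5:1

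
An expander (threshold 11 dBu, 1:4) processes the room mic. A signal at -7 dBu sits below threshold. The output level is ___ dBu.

-61 dBu

Below threshold, a 1:4 expander applies gain = (4−1)×(T − x) of attenuation.
(4−1) × 18 = 54 dB, so output = -7 − 54 = -61 dBu.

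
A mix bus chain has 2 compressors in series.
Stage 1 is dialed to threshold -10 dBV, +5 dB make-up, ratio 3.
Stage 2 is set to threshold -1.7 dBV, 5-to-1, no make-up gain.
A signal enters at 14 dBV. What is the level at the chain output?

-0.76 dBV

Stage 1: overshoot 24 dB → 24/3 = 8 dB → -2 dBV; +5 dB make-up → 3 dBV.
Stage 2: 4.7 dB above -1.7 dBV, reduced 5:1 to 0.94 dB above → -0.76 dBV.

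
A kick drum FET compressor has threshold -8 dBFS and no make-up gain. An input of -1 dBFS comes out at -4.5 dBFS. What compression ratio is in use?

2:1

Input overshoot = -1 − (-8) = 7 dB; output overshoot = -4.5 − (-8) = 3.5 dB.
Ratio = 7 / 3.5 = 2.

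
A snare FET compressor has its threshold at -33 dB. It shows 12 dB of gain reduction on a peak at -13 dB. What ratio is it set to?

2.5:1

Input overshoot = -13 − (-33) = 20 dB.
Output overshoot = 20 − 12 = 8 dB.
Ratio = input overshoot / output overshoot = 20 / 8 = 2.5.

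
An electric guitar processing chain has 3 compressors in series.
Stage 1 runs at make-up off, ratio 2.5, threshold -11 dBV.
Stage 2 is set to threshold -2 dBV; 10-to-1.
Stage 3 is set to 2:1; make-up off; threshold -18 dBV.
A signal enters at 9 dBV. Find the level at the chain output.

Stage 1: overshoot 20 dB → 20/2.5 = 8 dB → -3 dBV.
Stage 2: below threshold (-3 ≤ -2); passes unchanged; output -3 dBV.
Stage 3: overshoot 15 dB → 15/2 = 7.5 dB → -10.5 dBV.

-10.5 dBV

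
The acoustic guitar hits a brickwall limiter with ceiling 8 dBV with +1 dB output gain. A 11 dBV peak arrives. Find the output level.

9 dBV

The limiter clamps the peak to its 8 dBV ceiling.
Output gain then adds 1 dB: 8 + 1 = 9 dBV.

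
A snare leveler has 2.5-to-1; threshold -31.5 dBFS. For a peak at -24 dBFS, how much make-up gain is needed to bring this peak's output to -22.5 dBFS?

Overshoot 7.5 dB → 7.5/2.5 = 3 dB after compression, so the compressed level is -31.5 + 3 = -28.5 dBFS.
Make-up = target − compressed = -22.5 − (-28.5) = 6 dB.

6 dB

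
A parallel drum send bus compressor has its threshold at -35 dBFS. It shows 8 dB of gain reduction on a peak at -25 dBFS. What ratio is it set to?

Input overshoot = -25 − (-35) = 10 dB.
Output overshoot = 10 − 8 = 2 dB.
Ratio = input overshoot / output overshoot = 10 / 2 = 5.

5:1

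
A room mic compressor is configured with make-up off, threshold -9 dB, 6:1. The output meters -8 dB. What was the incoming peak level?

-3 dB

Post-compression overshoot = -8 − (-9) = 1 dB.
Undo the ratio: input overshoot = 1 × 6 = 6 dB, giving input = -3 dB.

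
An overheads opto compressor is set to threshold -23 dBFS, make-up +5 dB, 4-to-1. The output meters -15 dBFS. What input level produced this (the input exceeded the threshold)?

-11 dBFS

Before make-up, the level was -15 − 5 = -20 dBFS.
The compressed level sits -20 − (-23) = 3 dB over threshold.
Before 4:1 compression the overshoot was 3 × 4 = 12 dB, so input = -23 + 12 = -11 dBFS.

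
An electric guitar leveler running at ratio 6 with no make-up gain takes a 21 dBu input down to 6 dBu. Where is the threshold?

3 dBu

Gain reduction = 21 − 6 = 15 dB; output overshoot = GR / (R − 1) = 15 / 5 = 3 dB.
Threshold = output − output overshoot = 6 − 3 = 3 dBu.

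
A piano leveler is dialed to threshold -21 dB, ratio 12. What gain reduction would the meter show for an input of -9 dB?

11 dB

-9 dB exceeds the threshold by 12 dB.
A 12:1 ratio leaves 1 dB of that excess.
GR = overshoot in − overshoot out = 12 − 1 = 11 dB.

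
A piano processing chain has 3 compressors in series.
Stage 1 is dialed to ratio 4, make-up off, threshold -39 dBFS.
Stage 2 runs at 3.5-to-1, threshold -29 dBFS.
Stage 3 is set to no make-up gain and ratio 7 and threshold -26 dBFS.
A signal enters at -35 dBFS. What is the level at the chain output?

Stage 1: overshoot 4 dB → 4/4 = 1 dB → -38 dBFS.
Stage 2: -38 dBFS ≤ -29 dBFS, so stage 2 doesn't engage; output -38 dBFS.
Stage 3: -38 dBFS is at or below the -26 dBFS threshold — no compression; output -38 dBFS.

-38 dBFS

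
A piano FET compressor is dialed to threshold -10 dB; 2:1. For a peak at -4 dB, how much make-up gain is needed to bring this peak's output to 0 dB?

Overshoot 6 dB → 6/2 = 3 dB after compression, so the compressed level is -10 + 3 = -7 dB.
Make-up = target − compressed = 0 − (-7) = 7 dB.

7 dB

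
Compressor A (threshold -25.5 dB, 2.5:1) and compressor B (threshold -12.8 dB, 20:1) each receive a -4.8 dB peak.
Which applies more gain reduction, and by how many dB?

A: 20.7 dB over, compressed to 8.28 dB over, so 12.42 dB of GR.
B: 8 dB over, compressed to 0.4 dB over, so 7.6 dB of GR.
A applies 4.82 dB more gain reduction.

A, by 4.82 dB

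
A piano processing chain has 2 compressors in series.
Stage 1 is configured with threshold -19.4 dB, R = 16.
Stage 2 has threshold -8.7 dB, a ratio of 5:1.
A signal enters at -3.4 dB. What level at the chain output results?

Stage 1: 16 dB above -19.4 dB, reduced 16:1 to 1 dB above → -18.4 dB.
Stage 2: -18.4 dB ≤ -8.7 dB, so stage 2 doesn't engage; output -18.4 dB.

-18.4 dB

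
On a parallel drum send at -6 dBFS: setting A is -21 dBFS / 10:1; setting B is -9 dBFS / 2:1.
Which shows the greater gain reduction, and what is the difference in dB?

A, by 12 dB

A: overshoot 15 dB → output overshoot 1.5 dB → GR 13.5 dB.
B: overshoot 3 dB → output overshoot 1.5 dB → GR 1.5 dB.
A applies 12 dB more gain reduction.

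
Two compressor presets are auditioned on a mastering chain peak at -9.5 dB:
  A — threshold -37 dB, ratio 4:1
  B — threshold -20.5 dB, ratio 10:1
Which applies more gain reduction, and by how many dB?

A, by 10.725 dB

A: GR = 27.5 − 27.5/4 = 20.625 dB.
B: GR = 11 − 11/10 = 9.9 dB.
Difference: 10.725 dB in favour of A.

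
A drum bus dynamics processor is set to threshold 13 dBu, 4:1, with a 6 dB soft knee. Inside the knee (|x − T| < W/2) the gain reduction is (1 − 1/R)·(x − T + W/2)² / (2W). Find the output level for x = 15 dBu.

x − T + W/2 = 15 − 13 + 3 = 5.
GR = (1 − 1/4) × 5² / 12 = 0.75 × 25 / 12 = 1.5625 dB.
Output = 15 − 1.5625 = 13.4375 dBu.

13.4375 dBu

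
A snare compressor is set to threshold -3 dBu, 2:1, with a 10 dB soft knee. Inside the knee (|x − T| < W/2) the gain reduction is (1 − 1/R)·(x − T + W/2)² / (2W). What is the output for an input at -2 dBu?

-2.9 dBu

x − T + W/2 = -2 − (-3) + 5 = 6.
GR = (1 − 1/2) × 6² / 20 = 0.5 × 36 / 20 = 0.9 dB.
Output = -2 − 0.9 = -2.9 dBu.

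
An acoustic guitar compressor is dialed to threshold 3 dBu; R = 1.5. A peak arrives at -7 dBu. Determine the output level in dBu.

-7 dBu is 10 dB below the 3 dBu threshold, so no gain reduction is applied.
Output = input = -7 dBu.

-7 dBu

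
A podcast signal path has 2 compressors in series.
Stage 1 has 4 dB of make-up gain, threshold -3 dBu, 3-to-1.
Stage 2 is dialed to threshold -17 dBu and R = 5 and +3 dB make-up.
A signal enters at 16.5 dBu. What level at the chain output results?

-9.1 dBu

Stage 1: 19.5 dB above -3 dBu, reduced 3:1 to 6.5 dB above → 3.5 dBu; +4 dB make-up → 7.5 dBu.
Stage 2: overshoot 24.5 dB → 24.5/5 = 4.9 dB → -12.1 dBu; +3 dB make-up → -9.1 dBu.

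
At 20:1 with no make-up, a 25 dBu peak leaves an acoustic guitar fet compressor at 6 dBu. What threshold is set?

5 dBu

Let T be the threshold. Output overshoot = (input overshoot)/R, so 6 − T = (25 − T)/20.
20·(6 − T) = 25 − T → 19·T = 120 − 25 = 95.
T = 95/19 = 5 dBu.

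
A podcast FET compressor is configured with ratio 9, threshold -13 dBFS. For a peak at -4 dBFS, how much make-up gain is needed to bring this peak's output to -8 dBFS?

4 dB

Without make-up, output = threshold + overshoot/9 = -13 + 1 = -12 dBFS.
Gap to target: 4 dB.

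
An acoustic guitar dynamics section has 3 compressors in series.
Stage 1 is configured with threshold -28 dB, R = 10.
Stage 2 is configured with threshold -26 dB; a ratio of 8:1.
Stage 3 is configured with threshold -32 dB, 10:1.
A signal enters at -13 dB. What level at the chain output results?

-31.45 dB

Stage 1: 15 dB above -28 dB, reduced 10:1 to 1.5 dB above → -26.5 dB.
Stage 2: -26.5 dB is at or below the -26 dB threshold — no compression; output -26.5 dB.
Stage 3: overshoot 5.5 dB → 5.5/10 = 0.55 dB → -31.45 dB.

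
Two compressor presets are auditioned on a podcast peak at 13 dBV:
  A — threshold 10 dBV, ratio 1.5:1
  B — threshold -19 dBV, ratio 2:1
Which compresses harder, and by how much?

A: GR = 3 − 3/1.5 = 1 dB.
B: GR = 32 − 32/2 = 16 dB.
B applies 15 dB more gain reduction.

B, by 15 dB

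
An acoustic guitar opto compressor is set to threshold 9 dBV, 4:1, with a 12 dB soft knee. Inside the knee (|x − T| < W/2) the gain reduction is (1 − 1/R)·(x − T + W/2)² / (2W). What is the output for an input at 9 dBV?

x − T + W/2 = 9 − 9 + 6 = 6.
GR = (1 − 1/4) × 6² / 24 = 0.75 × 36 / 24 = 1.125 dB.
Output = 9 − 1.125 = 7.875 dBV.

7.875 dBV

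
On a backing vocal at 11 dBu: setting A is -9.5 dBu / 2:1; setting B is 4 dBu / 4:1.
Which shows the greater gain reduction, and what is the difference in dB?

A: GR = 20.5 − 20.5/2 = 10.25 dB.
B: GR = 7 − 7/4 = 5.25 dB.
A applies 5 dB more gain reduction.

A, by 5 dB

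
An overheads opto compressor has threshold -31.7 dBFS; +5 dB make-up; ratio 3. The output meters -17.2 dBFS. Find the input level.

-3.2 dBFS

Before make-up, the level was -17.2 − 5 = -22.2 dBFS.
That's 9.5 dB above the -31.7 dBFS threshold.
Undo the ratio: input overshoot = 9.5 × 3 = 28.5 dB, giving input = -3.2 dBFS.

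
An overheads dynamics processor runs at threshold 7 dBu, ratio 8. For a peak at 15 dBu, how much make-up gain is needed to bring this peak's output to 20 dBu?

Overshoot 8 dB → 8/8 = 1 dB after compression, so the compressed level is 7 + 1 = 8 dBu.
Make-up = target − compressed = 20 − 8 = 12 dB.

12 dB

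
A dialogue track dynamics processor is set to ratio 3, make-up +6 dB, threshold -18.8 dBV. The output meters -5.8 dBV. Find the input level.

2.2 dBV

Before make-up, the level was -5.8 − 6 = -11.8 dBV.
That's 7 dB above the -18.8 dBV threshold.
Before 3:1 compression the overshoot was 7 × 3 = 21 dB, so input = -18.8 + 21 = 2.2 dBV.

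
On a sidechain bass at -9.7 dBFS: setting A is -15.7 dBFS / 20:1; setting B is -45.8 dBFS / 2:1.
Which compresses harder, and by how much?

B, by 12.35 dB

A: overshoot 6 dB → output overshoot 0.3 dB → GR 5.7 dB.
B: overshoot 36.1 dB → output overshoot 18.05 dB → GR 18.05 dB.
B applies 12.35 dB more gain reduction.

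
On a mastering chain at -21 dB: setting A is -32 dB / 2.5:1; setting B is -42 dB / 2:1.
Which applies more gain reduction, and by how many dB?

A: GR = 11 − 11/2.5 = 6.6 dB.
B: GR = 21 − 21/2 = 10.5 dB.
B applies 3.9 dB more gain reduction.

B, by 3.9 dB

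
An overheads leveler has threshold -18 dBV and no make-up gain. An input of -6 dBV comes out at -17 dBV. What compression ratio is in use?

Input overshoot = -6 − (-18) = 12 dB; output overshoot = -17 − (-18) = 1 dB.
Ratio = 12 / 1 = 12.

12:1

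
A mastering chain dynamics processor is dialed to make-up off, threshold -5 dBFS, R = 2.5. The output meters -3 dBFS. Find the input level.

0 dBFS

Post-compression overshoot = -3 − (-5) = 2 dB.
Before 2.5:1 compression the overshoot was 2 × 2.5 = 5 dB, so input = -5 + 5 = 0 dBFS.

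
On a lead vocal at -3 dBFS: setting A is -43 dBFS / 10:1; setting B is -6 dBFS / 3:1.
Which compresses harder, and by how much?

A, by 34 dB

A: GR = 40 − 40/10 = 36 dB.
B: GR = 3 − 3/3 = 2 dB.
A applies 34 dB more gain reduction.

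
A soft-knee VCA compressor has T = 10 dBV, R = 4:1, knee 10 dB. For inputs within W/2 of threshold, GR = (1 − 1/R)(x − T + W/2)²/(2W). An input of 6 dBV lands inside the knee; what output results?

5.9625 dBV

x − T + W/2 = 6 − 10 + 5 = 1.
GR = (1 − 1/4) × 1² / 20 = 0.75 × 1 / 20 = 0.0375 dB.
Output = 6 − 0.0375 = 5.9625 dBV.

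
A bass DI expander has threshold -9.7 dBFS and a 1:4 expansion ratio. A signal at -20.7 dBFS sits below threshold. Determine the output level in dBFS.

-53.7 dBFS

Undershoot = (-9.7) − (-20.7) = 11 dB.
At 1:4, that expands to 44 dB under threshold.
Output = -9.7 − 44 = -53.7 dBFS.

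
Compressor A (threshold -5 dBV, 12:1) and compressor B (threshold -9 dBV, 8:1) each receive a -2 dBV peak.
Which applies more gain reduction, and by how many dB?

A: 3 dB over, compressed to 0.25 dB over, so 2.75 dB of GR.
B: 7 dB over, compressed to 0.875 dB over, so 6.125 dB of GR.
Difference: 3.375 dB in favour of B.

B, by 3.375 dB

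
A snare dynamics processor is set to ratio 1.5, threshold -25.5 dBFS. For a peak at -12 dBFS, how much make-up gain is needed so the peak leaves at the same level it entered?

4.5 dB

Overshoot 13.5 dB → 13.5/1.5 = 9 dB after compression, so the compressed level is -25.5 + 9 = -16.5 dBFS.
Make-up = target − compressed = -12 − (-16.5) = 4.5 dB.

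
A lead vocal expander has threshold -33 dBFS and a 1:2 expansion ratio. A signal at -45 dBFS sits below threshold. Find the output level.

The input is 12 dB below the -33 dBFS threshold.
A 1:2 expander multiplies undershoot by 2: 12 × 2 = 24 dB below threshold.
Output = -33 − 24 = -57 dBFS.

-57 dBFS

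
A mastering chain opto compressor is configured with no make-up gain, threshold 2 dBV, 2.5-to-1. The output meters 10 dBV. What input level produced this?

Post-compression overshoot = 10 − 2 = 8 dB.
Input overshoot = R × output overshoot = 20 dB → input = 2 + 20 = 22 dBV.

22 dBV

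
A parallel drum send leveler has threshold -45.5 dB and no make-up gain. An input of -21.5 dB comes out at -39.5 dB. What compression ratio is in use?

Input overshoot = -21.5 − (-45.5) = 24 dB; output overshoot = -39.5 − (-45.5) = 6 dB.
Ratio = 24 / 6 = 4.

4:1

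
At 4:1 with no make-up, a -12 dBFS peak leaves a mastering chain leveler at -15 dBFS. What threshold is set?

-16 dBFS

Input is 4 dB above T (since output overshoot × R = input overshoot: (-15 − T)·4 = -12 − T gives T = -16 dBFS).
Check: -16 + (-12 − (-16))/4 = -16 + 1 = -15 dBFS. ✓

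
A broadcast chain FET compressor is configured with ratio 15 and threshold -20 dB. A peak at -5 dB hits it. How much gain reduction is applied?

14 dB

Overshoot = -5 − (-20) = 15 dB.
After 15:1 compression the overshoot becomes 15/15 = 1 dB.
GR = overshoot in − overshoot out = 15 − 1 = 14 dB.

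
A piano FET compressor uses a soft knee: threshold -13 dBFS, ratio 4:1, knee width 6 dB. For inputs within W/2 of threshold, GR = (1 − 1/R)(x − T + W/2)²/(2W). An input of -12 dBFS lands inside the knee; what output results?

-13 dBFS

x − T + W/2 = -12 − (-13) + 3 = 4.
GR = (1 − 1/4) × 4² / 12 = 0.75 × 16 / 12 = 1 dB.
Output = -12 − 1 = -13 dBFS.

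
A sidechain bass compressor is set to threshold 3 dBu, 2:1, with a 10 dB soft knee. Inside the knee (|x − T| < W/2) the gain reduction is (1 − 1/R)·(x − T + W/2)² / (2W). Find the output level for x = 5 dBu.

x − T + W/2 = 5 − 3 + 5 = 7.
GR = (1 − 1/2) × 7² / 20 = 0.5 × 49 / 20 = 1.225 dB.
Output = 5 − 1.225 = 3.775 dBu.

3.775 dBu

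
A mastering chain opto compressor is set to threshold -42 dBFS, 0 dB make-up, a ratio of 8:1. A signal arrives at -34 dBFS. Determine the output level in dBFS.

-41 dBFS

Overshoot: -34 − (-42) = 8 dB.
The 8 dB excess becomes 1 dB after 8:1 reduction.
That puts the output at -41 dBFS.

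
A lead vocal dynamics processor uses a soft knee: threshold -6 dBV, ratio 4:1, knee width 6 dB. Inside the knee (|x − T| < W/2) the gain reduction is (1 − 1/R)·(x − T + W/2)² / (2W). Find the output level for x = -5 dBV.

-6 dBV

x − T + W/2 = -5 − (-6) + 3 = 4.
GR = (1 − 1/4) × 4² / 12 = 0.75 × 16 / 12 = 1 dB.
Output = -5 − 1 = -6 dBV.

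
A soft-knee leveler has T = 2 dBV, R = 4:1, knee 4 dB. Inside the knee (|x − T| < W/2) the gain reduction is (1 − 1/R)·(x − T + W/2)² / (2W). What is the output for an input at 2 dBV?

x − T + W/2 = 2 − 2 + 2 = 2.
GR = (1 − 1/4) × 2² / 8 = 0.75 × 4 / 8 = 0.375 dB.
Output = 2 − 0.375 = 1.625 dBV.

1.625 dBV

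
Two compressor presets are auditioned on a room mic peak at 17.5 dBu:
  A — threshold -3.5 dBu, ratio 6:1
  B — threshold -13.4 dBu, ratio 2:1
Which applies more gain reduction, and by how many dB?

A, by 2.05 dB

A: overshoot 21 dB → output overshoot 3.5 dB → GR 17.5 dB.
B: overshoot 30.9 dB → output overshoot 15.45 dB → GR 15.45 dB.
A reduces 2.05 dB more.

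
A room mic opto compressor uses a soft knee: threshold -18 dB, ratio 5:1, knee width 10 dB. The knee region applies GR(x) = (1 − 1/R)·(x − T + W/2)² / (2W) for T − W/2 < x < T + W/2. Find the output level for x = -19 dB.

-19.64 dB

x − T + W/2 = -19 − (-18) + 5 = 4.
GR = (1 − 1/5) × 4² / 20 = 0.8 × 16 / 20 = 0.64 dB.
Output = -19 − 0.64 = -19.64 dB.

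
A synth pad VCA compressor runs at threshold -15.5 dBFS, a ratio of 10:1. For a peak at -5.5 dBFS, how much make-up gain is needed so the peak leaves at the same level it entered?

Overshoot 10 dB → 10/10 = 1 dB after compression, so the compressed level is -15.5 + 1 = -14.5 dBFS.
Make-up = target − compressed = -5.5 − (-14.5) = 9 dB.

9 dB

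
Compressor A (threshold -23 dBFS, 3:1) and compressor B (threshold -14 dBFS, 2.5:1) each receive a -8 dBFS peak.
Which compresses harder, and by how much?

A: 15 dB over, compressed to 5 dB over, so 10 dB of GR.
B: 6 dB over, compressed to 2.4 dB over, so 3.6 dB of GR.
Difference: 6.4 dB in favour of A.

A, by 6.4 dB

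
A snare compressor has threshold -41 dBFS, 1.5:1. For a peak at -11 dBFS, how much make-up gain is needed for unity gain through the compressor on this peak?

The peak compresses to -41 + 30/1.5 = -21 dBFS.
To reach -11 dBFS requires -11 − (-21) = 10 dB of make-up.

10 dB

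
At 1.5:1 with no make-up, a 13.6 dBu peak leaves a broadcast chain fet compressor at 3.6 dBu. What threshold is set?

-16.4 dBu

Input is 30 dB above T (since output overshoot × R = input overshoot: (3.6 − T)·1.5 = 13.6 − T gives T = -16.4 dBu).
Check: -16.4 + (13.6 − (-16.4))/1.5 = -16.4 + 20 = 3.6 dBu. ✓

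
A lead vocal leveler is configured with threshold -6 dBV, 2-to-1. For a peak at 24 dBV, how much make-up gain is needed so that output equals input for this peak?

Without make-up, output = threshold + overshoot/2 = -6 + 15 = 9 dBV.
Gap to target: 15 dB.

15 dB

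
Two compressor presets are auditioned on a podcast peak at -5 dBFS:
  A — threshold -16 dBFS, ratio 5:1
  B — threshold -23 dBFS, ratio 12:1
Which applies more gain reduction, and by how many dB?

A: GR = 11 − 11/5 = 8.8 dB.
B: GR = 18 − 18/12 = 16.5 dB.
Difference: 7.7 dB in favour of B.

B, by 7.7 dB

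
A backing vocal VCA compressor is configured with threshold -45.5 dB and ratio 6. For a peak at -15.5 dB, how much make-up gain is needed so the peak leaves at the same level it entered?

25 dB

The peak compresses to -45.5 + 30/6 = -40.5 dB.
To reach -15.5 dB requires -15.5 − (-40.5) = 25 dB of make-up.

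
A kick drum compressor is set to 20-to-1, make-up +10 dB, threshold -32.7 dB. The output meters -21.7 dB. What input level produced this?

Stripping the +10 dB make-up gives -31.7 dB at the gain stage.
The compressed level sits -31.7 − (-32.7) = 1 dB over threshold.
Input overshoot = R × output overshoot = 20 dB → input = -32.7 + 20 = -12.7 dB.

-12.7 dB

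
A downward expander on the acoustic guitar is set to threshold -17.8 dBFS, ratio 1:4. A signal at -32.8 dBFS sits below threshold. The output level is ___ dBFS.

Undershoot = (-17.8) − (-32.8) = 15 dB.
At 1:4, that expands to 60 dB under threshold.
Output = -17.8 − 60 = -77.8 dBFS.

-77.8 dBFS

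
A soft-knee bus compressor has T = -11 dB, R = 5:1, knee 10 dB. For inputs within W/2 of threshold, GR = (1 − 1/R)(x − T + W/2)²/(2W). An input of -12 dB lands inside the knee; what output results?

x − T + W/2 = -12 − (-11) + 5 = 4.
GR = (1 − 1/5) × 4² / 20 = 0.8 × 16 / 20 = 0.64 dB.
Output = -12 − 0.64 = -12.64 dB.

-12.64 dB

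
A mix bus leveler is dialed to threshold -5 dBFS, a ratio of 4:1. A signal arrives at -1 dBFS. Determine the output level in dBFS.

-1 dBFS sits 4 dB over threshold.
4:1 compression reduces that to 4/4 = 1 dB over.
So the level is -5 + 1 = -4 dBFS.

-4 dBFS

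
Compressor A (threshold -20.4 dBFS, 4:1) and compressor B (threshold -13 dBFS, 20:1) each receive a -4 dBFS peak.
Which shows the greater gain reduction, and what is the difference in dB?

A: 16.4 dB over, compressed to 4.1 dB over, so 12.3 dB of GR.
B: 9 dB over, compressed to 0.45 dB over, so 8.55 dB of GR.
A applies 3.75 dB more gain reduction.

A, by 3.75 dB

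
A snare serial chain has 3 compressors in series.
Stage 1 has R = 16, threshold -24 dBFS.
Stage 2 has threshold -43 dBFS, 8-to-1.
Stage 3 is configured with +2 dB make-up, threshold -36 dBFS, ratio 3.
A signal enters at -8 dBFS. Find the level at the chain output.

Stage 1: 16 dB above -24 dBFS, reduced 16:1 to 1 dB above → -23 dBFS.
Stage 2: -23 dBFS is 20 dB over -43 dBFS; at 8:1 that becomes 2.5 dB over, giving -40.5 dBFS.
Stage 3: -40.5 dBFS ≤ -36 dBFS, so stage 3 doesn't engage; make-up brings it to -38.5 dBFS.

-38.5 dBFS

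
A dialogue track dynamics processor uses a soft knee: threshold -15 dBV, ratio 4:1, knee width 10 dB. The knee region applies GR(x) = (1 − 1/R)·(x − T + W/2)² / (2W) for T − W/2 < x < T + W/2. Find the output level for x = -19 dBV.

-19.0375 dBV

x − T + W/2 = -19 − (-15) + 5 = 1.
GR = (1 − 1/4) × 1² / 20 = 0.75 × 1 / 20 = 0.0375 dB.
Output = -19 − 0.0375 = -19.0375 dBV.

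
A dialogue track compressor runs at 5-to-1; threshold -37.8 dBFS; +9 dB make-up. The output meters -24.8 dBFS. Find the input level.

-17.8 dBFS

Before make-up, the level was -24.8 − 9 = -33.8 dBFS.
Post-compression overshoot = -33.8 − (-37.8) = 4 dB.
Input overshoot = R × output overshoot = 20 dB → input = -37.8 + 20 = -17.8 dBFS.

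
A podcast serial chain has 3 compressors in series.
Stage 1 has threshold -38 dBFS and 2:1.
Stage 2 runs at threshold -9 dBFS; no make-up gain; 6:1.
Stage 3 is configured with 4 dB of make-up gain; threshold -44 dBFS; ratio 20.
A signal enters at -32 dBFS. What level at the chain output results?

Stage 1: overshoot 6 dB → 6/2 = 3 dB → -35 dBFS.
Stage 2: -35 dBFS ≤ -9 dBFS, so stage 2 doesn't engage; output -35 dBFS.
Stage 3: -35 dBFS is 9 dB over -44 dBFS; at 20:1 that becomes 0.45 dB over, giving -43.55 dBFS; +4 dB make-up → -39.55 dBFS.

-39.55 dBFS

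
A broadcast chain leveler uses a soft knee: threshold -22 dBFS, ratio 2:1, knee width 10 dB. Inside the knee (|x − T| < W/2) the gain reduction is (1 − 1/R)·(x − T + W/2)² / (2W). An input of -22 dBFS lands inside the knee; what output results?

x − T + W/2 = -22 − (-22) + 5 = 5.
GR = (1 − 1/2) × 5² / 20 = 0.5 × 25 / 20 = 0.625 dB.
Output = -22 − 0.625 = -22.625 dBFS.

-22.625 dBFS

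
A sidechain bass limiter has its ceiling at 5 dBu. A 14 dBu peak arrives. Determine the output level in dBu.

At ∞:1, everything above 5 dBu is held at the ceiling.

5 dBu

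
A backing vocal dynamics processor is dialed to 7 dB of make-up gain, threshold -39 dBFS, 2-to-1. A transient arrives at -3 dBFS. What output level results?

Overshoot: -3 − (-39) = 36 dB.
The 36 dB excess becomes 18 dB after 2:1 reduction.
So the level is -39 + 18 = -21 dBFS; make-up adds 7 dB, giving -14 dBFS.

-14 dBFS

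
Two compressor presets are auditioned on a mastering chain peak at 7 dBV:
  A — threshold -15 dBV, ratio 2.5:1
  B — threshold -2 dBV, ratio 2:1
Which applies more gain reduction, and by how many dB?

A, by 8.7 dB

A: GR = 22 − 22/2.5 = 13.2 dB.
B: GR = 9 − 9/2 = 4.5 dB.
A reduces 8.7 dB more.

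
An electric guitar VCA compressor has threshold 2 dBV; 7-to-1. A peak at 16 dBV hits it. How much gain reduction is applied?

12 dB

The signal is 14 dB above threshold.
After 7:1 compression the overshoot becomes 14/7 = 2 dB.
So the signal is attenuated by 14 − 2 = 12 dB.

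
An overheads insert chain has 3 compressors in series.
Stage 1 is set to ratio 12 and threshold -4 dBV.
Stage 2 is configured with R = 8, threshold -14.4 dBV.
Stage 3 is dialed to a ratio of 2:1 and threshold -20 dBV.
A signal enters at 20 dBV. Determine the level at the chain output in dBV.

-16.425 dBV

Stage 1: overshoot 24 dB → 24/12 = 2 dB → -2 dBV.
Stage 2: 12.4 dB above -14.4 dBV, reduced 8:1 to 1.55 dB above → -12.85 dBV.
Stage 3: overshoot 7.15 dB → 7.15/2 = 3.575 dB → -16.425 dBV.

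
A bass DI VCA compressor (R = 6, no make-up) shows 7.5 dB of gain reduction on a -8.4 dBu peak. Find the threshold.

-17.4 dBu

Input is 9 dB above T (since output overshoot × R = input overshoot: (-15.9 − T)·6 = -8.4 − T gives T = -17.4 dBu).
Check: -17.4 + (-8.4 − (-17.4))/6 = -17.4 + 1.5 = -15.9 dBu. ✓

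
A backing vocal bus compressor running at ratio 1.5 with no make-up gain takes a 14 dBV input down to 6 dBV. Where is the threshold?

-10 dBV

Gain reduction = 14 − 6 = 8 dB; output overshoot = GR / (R − 1) = 8 / 0.5 = 16 dB.
Threshold = output − output overshoot = 6 − 16 = -10 dBV.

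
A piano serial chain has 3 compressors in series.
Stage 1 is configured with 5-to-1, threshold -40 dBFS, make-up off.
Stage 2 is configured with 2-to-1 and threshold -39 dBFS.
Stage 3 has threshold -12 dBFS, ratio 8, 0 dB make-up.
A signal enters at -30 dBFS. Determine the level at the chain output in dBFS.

Stage 1: overshoot 10 dB → 10/5 = 2 dB → -38 dBFS.
Stage 2: 1 dB above -39 dBFS, reduced 2:1 to 0.5 dB above → -38.5 dBFS.
Stage 3: -38.5 dBFS is at or below the -12 dBFS threshold — no compression; output -38.5 dBFS.

-38.5 dBFS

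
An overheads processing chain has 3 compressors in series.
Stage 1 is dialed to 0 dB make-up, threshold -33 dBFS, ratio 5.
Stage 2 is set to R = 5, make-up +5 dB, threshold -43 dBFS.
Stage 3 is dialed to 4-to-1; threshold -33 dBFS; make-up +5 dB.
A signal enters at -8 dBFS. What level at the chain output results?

Stage 1: 25 dB above -33 dBFS, reduced 5:1 to 5 dB above → -28 dBFS.
Stage 2: -28 dBFS is 15 dB over -43 dBFS; at 5:1 that becomes 3 dB over, giving -40 dBFS; +5 dB make-up → -35 dBFS.
Stage 3: below threshold (-35 ≤ -33); passes unchanged; make-up brings it to -30 dBFS.

-30 dBFS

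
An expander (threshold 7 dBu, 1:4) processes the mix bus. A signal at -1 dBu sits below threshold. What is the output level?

Below threshold, a 1:4 expander applies gain = (4−1)×(T − x) of attenuation.
(4−1) × 8 = 24 dB, so output = -1 − 24 = -25 dBu.

-25 dBu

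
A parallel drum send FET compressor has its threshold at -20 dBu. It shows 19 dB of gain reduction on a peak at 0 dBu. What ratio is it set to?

20:1

Input overshoot = 0 − (-20) = 20 dB.
Output overshoot = 20 − 19 = 1 dB.
Ratio = input overshoot / output overshoot = 20 / 1 = 20.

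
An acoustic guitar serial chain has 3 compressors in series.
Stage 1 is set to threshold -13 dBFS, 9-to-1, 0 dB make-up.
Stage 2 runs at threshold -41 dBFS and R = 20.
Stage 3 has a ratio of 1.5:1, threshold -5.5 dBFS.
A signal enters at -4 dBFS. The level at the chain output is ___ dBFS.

Stage 1: overshoot 9 dB → 9/9 = 1 dB → -12 dBFS.
Stage 2: -12 dBFS is 29 dB over -41 dBFS; at 20:1 that becomes 1.45 dB over, giving -39.55 dBFS.
Stage 3: below threshold (-39.55 ≤ -5.5); passes unchanged; output -39.55 dBFS.

-39.55 dBFS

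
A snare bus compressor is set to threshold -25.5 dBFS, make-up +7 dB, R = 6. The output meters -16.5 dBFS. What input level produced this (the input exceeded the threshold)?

-13.5 dBFS

Remove make-up: -16.5 − 7 = -23.5 dBFS.
The compressed level sits -23.5 − (-25.5) = 2 dB over threshold.
Before 6:1 compression the overshoot was 2 × 6 = 12 dB, so input = -25.5 + 12 = -13.5 dBFS.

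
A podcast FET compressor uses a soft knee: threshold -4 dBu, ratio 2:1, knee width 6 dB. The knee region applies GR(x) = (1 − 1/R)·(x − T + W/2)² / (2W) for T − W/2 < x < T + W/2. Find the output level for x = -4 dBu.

-4.375 dBu

x − T + W/2 = -4 − (-4) + 3 = 3.
GR = (1 − 1/2) × 3² / 12 = 0.5 × 9 / 12 = 0.375 dB.
Output = -4 − 0.375 = -4.375 dBu.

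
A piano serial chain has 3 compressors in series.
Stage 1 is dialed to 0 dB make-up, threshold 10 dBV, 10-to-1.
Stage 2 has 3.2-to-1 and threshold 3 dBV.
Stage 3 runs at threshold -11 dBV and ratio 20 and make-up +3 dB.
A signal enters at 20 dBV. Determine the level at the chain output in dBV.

-7.175 dBV

Stage 1: 20 dBV is 10 dB over 10 dBV; at 10:1 that becomes 1 dB over, giving 11 dBV.
Stage 2: 11 dBV is 8 dB over 3 dBV; at 3.2:1 that becomes 2.5 dB over, giving 5.5 dBV.
Stage 3: 5.5 dBV is 16.5 dB over -11 dBV; at 20:1 that becomes 0.825 dB over, giving -10.175 dBV; +3 dB make-up → -7.175 dBV.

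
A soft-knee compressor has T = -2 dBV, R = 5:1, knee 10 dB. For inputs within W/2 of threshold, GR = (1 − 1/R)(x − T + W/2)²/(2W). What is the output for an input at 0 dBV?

x − T + W/2 = 0 − (-2) + 5 = 7.
GR = (1 − 1/5) × 7² / 20 = 0.8 × 49 / 20 = 1.96 dB.
Output = 0 − 1.96 = -1.96 dBV.

-1.96 dBV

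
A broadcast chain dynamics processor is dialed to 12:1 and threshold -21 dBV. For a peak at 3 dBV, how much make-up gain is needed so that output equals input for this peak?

22 dB

The peak compresses to -21 + 24/12 = -19 dBV.
To reach 3 dBV requires 3 − (-19) = 22 dB of make-up.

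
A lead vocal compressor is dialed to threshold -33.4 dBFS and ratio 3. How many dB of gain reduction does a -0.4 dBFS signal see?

The signal is 33 dB above threshold.
At 3:1, output sits 33/3 = 11 dB above threshold.
Gain reduction = 33 − 11 = 22 dB.

22 dB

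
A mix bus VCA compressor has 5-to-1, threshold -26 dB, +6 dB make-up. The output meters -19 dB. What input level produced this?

Remove make-up: -19 − 6 = -25 dB.
That's 1 dB above the -26 dB threshold.
Before 5:1 compression the overshoot was 1 × 5 = 5 dB, so input = -26 + 5 = -21 dB.

-21 dB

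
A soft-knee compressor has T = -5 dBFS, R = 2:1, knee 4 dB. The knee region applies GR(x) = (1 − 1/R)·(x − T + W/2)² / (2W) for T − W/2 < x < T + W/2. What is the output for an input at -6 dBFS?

x − T + W/2 = -6 − (-5) + 2 = 1.
GR = (1 − 1/2) × 1² / 8 = 0.5 × 1 / 8 = 0.0625 dB.
Output = -6 − 0.0625 = -6.0625 dBFS.

-6.0625 dBFS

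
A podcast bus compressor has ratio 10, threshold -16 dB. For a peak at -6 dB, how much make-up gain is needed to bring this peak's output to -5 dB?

10 dB

The peak compresses to -16 + 10/10 = -15 dB.
To reach -5 dB requires -5 − (-15) = 10 dB of make-up.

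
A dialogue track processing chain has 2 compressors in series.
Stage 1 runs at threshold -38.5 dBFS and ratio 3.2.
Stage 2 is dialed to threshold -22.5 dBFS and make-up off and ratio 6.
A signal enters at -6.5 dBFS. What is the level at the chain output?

Stage 1: overshoot 32 dB → 32/3.2 = 10 dB → -28.5 dBFS.
Stage 2: below threshold (-28.5 ≤ -22.5); passes unchanged; output -28.5 dBFS.

-28.5 dBFS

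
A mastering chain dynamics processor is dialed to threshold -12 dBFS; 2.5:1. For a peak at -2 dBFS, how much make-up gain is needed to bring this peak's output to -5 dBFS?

3 dB

Without make-up, output = threshold + overshoot/2.5 = -12 + 4 = -8 dBFS.
Gap to target: 3 dB.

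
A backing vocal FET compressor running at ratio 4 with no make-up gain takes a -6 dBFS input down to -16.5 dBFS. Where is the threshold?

Gain reduction = -6 − (-16.5) = 10.5 dB; output overshoot = GR / (R − 1) = 10.5 / 3 = 3.5 dB.
Threshold = output − output overshoot = -16.5 − 3.5 = -20 dBFS.

-20 dBFS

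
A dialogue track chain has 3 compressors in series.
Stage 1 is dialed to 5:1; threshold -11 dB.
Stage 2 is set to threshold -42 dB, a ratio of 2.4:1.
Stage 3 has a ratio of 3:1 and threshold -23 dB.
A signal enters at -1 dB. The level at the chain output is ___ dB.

-28.25 dB

Stage 1: overshoot 10 dB → 10/5 = 2 dB → -9 dB.
Stage 2: 33 dB above -42 dB, reduced 2.4:1 to 13.75 dB above → -28.25 dB.
Stage 3: -28.25 dB ≤ -23 dB, so stage 3 doesn't engage; output -28.25 dB.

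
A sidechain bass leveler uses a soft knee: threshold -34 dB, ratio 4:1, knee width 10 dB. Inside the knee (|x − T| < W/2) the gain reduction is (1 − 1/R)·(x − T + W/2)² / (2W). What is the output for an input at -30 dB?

-33.0375 dB

x − T + W/2 = -30 − (-34) + 5 = 9.
GR = (1 − 1/4) × 9² / 20 = 0.75 × 81 / 20 = 3.0375 dB.
Output = -30 − 3.0375 = -33.0375 dB.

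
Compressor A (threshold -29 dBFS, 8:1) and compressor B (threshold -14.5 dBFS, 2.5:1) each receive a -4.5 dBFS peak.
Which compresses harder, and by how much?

A, by 15.4375 dB

A: GR = 24.5 − 24.5/8 = 21.4375 dB.
B: GR = 10 − 10/2.5 = 6 dB.
A applies 15.4375 dB more gain reduction.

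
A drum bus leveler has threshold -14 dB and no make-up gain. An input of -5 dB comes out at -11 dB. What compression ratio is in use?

3:1

Input overshoot = -5 − (-14) = 9 dB; output overshoot = -11 − (-14) = 3 dB.
Ratio = 9 / 3 = 3.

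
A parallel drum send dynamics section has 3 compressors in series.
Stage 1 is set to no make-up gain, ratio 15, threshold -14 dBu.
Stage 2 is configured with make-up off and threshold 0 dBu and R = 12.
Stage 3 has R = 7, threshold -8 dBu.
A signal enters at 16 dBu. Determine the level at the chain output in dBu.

Stage 1: 16 dBu is 30 dB over -14 dBu; at 15:1 that becomes 2 dB over, giving -12 dBu.
Stage 2: below threshold (-12 ≤ 0); passes unchanged; output -12 dBu.
Stage 3: -12 dBu ≤ -8 dBu, so stage 3 doesn't engage; output -12 dBu.

-12 dBu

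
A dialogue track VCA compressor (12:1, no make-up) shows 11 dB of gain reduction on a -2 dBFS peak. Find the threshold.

-14 dBFS

Gain reduction = -2 − (-13) = 11 dB; output overshoot = GR / (R − 1) = 11 / 11 = 1 dB.
Threshold = output − output overshoot = -13 − 1 = -14 dBFS.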